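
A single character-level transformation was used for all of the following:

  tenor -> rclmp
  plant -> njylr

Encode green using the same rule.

epccl

Compare letters: t→r is +24, e→c is +24, n→l is +24 — a constant shift. Every letter moves 24 places later in the alphabet, wrapping around z→a.
For green: g+24=e, r+24=p, e+24=c, e+24=c, n+24=l.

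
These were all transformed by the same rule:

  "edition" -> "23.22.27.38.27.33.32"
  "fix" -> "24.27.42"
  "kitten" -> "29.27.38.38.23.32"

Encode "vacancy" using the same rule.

The number is (letter's place in the alphabet, a=1) + 18.
Applying it to vacancy: v=22→40, a=1→19, c=3→21, a=1→19, n=14→32, c=3→21, y=25→43.

40.19.21.19.32.21.43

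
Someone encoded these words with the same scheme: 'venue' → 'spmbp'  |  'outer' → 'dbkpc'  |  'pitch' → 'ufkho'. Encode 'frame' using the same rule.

v(21)→s(18) and e(4)→p(15) fit y≡17x+25 (mod 26); the inverse of 17 mod 26 is 23. Each letter's alphabet position (a=0..z=25) is mapped through 17·x+25 mod 26 — an affine cipher.
For frame: f(5)→17·5+25≡6=g; r(17)→17·17+25≡2=c; a(0)→17·0+25≡25=z; m(12)→17·12+25≡21=v; e(4)→17·4+25≡15=p (all mod 26).

gczvp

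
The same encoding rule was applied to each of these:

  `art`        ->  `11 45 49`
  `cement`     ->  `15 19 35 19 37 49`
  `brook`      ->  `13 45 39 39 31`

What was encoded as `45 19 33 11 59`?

a(#1)→11 and r(#18)→45: differences scale by 2, so n = 2·pos + 9. Each letter becomes 2×(its alphabet position, a=1..z=26) + 9.
Reversing it on 45 19 33 11 59: 45→(45−9)÷2=18=r, 19→(19−9)÷2=5=e, 33→(33−9)÷2=12=l, 11→(11−9)÷2=1=a, 59→(59−9)÷2=25=y.

relay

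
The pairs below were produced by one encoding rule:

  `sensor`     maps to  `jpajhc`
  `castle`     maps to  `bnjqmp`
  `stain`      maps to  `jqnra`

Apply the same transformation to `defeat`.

s(18)→j(9) and e(4)→p(15) fit y≡7x+13 (mod 26); the inverse of 7 mod 26 is 15. Each letter's alphabet position (a=0..z=25) is mapped through 7·x+13 mod 26 — an affine cipher.
On defeat: d(3)→7·3+13≡8=i; e(4)→7·4+13≡15=p; f(5)→7·5+13≡22=w; e(4)→7·4+13≡15=p; a(0)→7·0+13≡13=n; t(19)→7·19+13≡16=q (all mod 26).

ipwpnq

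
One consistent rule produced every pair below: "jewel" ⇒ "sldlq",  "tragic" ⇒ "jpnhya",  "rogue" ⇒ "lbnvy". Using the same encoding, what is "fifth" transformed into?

oampm

Two steps: reverse the string, then apply a Caesar shift of +7.
Applying it to fifth: reverse → htfif; then shift: h+7=o, t+7=a, f+7=m, i+7=p, f+7=m.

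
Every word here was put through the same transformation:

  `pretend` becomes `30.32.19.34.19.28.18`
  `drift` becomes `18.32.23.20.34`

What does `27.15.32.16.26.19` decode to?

marble

Letters become their 1-based position plus 14 (so a→15, b→16, …).
Reversing it on 27.15.32.16.26.19: 27→(27−14)÷1=13=m, 15→(15−14)÷1=1=a, 32→(32−14)÷1=18=r, 16→(16−14)÷1=2=b, 26→(26−14)÷1=12=l, 19→(19−14)÷1=5=e.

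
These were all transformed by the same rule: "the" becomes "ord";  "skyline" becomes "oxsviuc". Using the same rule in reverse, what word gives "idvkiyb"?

royalty

The output letters match the input read backwards, each shifted +10: the reversed is eht. Read the word backwards and shift each letter +10.
Decoding idvkiyb: shift back: i−10=y, d−10=t, v−10=l, k−10=a, i−10=y, y−10=o, b−10=r → ytlayor; then reverse → royalty.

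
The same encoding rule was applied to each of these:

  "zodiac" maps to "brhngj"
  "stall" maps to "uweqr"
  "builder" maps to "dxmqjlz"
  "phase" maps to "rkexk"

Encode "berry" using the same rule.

dhvwe

Letter i (0-indexed) is shifted by i+2, so successive shifts are 2, 3, 4, ….
Applying it to berry: b+2=d, e+3=h, r+4=v, r+5=w, y+6=e.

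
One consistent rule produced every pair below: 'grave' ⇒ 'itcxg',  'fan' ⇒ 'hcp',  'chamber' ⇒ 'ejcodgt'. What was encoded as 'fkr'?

dip

Compare letters: g→i is +2, r→t is +2, a→c is +2 — a constant shift. Each letter is shifted forward by 2 in the alphabet (a Caesar shift of +2).
Decoding fkr: f−2=d, k−2=i, r−2=p.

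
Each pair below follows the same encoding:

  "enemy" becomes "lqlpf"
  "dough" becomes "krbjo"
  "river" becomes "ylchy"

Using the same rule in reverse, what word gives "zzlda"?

sweat

Shifts by position in enemy: pos 0: e→l (+7), pos 1: n→q (+3), pos 2: e→l (+7), pos 3: m→p (+3) — repeating every 2. The shifts repeat in a cycle of length 2: positions 0,1,… shift by +7, +3, then the pattern repeats.
Decoding zzlda: z−7=s, z−3=w, l−7=e, d−3=a, a−7=t.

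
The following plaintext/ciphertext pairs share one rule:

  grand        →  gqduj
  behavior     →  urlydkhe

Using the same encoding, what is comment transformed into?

wqhpprf

Two steps: reverse the string, then apply a Caesar shift of +3.
For comment: reverse → tnemmoc; then shift: t+3=w, n+3=q, e+3=h, m+3=p, m+3=p, o+3=r, c+3=f.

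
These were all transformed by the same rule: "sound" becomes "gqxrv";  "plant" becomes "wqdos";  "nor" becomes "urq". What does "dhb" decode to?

The output letters match the input read backwards, each shifted +3: sound reversed is dnuos. The word is reversed, then every letter is shifted forward by 3.
Reversing it on dhb: shift back: d−3=a, h−3=e, b−3=y → aey; then reverse → yea.

yea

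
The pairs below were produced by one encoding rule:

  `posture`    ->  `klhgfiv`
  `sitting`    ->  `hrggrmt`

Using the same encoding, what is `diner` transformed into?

Each pair mirrors across the alphabet (p↔k, o↔l, s↔h): positions sum to 25. Each letter is replaced by its mirror in the alphabet: a↔z, b↔y, c↔x, and so on (the Atbash cipher).
For diner: d↔w, i↔r, n↔m, e↔v, r↔i.

wrmvi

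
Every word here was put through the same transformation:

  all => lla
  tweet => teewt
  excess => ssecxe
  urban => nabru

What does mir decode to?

rim

The output letters match the input read backwards: all reversed is lla. The word is simply reversed.
Undoing it on mir: then reverse → rim.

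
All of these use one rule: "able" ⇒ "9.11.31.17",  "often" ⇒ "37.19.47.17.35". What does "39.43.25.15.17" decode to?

pride

Each letter becomes 2×(its alphabet position, a=1..z=26) + 7.
Reversing it on 39.43.25.15.17: 39→(39−7)÷2=16=p, 43→(43−7)÷2=18=r, 25→(25−7)÷2=9=i, 15→(15−7)÷2=4=d, 17→(17−7)÷2=5=e.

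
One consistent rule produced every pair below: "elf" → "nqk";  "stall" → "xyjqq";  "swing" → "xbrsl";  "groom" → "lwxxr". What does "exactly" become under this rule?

The shift depends on letter class: consonant l→q is +5, but vowel e→n is +9. The rule splits by letter class: vowels +9, consonants +5.
On exactly: e(vowel)+9=n, x(cons)+5=c, a(vowel)+9=j, c(cons)+5=h, t(cons)+5=y, l(cons)+5=q, y(cons)+5=d.

ncjhyqd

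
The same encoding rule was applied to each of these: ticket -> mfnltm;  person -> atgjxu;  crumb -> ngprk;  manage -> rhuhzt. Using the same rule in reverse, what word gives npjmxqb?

t(19)→m(12) and i(8)→f(5) fit y≡3x+7 (mod 26); the inverse of 3 mod 26 is 9. Each letter's alphabet position (a=0..z=25) is mapped through 3·x+7 mod 26 — an affine cipher.
Reversing it on npjmxqb: n(13)→9·(13−7)≡2=c; p(15)→9·(15−7)≡20=u; j(9)→9·(9−7)≡18=s; m(12)→9·(12−7)≡19=t; x(23)→9·(23−7)≡14=o; q(16)→9·(16−7)≡3=d; b(1)→9·(1−7)≡24=y (all mod 26).

custody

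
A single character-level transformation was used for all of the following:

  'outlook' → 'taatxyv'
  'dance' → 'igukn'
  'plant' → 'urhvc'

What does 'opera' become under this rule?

In outlook: o→t is +5, u→a is +6, t→a is +7, l→t is +8 — the shift increases by 1 each position. Each letter shifts forward by (position + 5), i.e. 5, 6, 7, … — the shift grows by one for each successive letter.
Applying it to opera: o+5=t, p+6=v, e+7=l, r+8=z, a+9=j.

tvlzj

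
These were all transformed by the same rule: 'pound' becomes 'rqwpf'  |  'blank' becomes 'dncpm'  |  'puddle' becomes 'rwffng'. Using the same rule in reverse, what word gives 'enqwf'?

Compare letters: p→r is +2, o→q is +2, u→w is +2 — a constant shift. Every letter moves 2 places later in the alphabet, wrapping around z→a.
Reversing it on enqwf: e−2=c, n−2=l, q−2=o, w−2=u, f−2=d.

cloud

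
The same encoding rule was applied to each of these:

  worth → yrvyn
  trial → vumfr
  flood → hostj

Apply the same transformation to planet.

roeska

Letter i (0-indexed) is shifted by i+2, so successive shifts are 2, 3, 4, ….
On planet: p+2=r, l+3=o, a+4=e, n+5=s, e+6=k, t+7=a.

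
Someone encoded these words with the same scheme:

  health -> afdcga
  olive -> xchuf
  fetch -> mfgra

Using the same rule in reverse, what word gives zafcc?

h(7)→a(0) and e(4)→f(5) fit y≡7x+3 (mod 26); the inverse of 7 mod 26 is 15. Each letter's alphabet position (a=0..z=25) is mapped through 7·x+3 mod 26 — an affine cipher.
Reversing it on zafcc: z(25)→15·(25−3)≡18=s; a(0)→15·(0−3)≡7=h; f(5)→15·(5−3)≡4=e; c(2)→15·(2−3)≡11=l; c(2)→15·(2−3)≡11=l (all mod 26).

shell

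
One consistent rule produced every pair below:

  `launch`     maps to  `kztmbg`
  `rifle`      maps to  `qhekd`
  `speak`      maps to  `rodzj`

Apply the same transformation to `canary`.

This is a Caesar cipher with shift 25.
For canary: c+25=b, a+25=z, n+25=m, a+25=z, r+25=q, y+25=x.

bzmzqx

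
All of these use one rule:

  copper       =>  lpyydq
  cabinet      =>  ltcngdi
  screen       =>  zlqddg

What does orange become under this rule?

pqtgvd

c(2)→l(11) and o(14)→p(15) fit y≡9x+19 (mod 26); the inverse of 9 mod 26 is 3. Each letter's alphabet position (a=0..z=25) is mapped through 9·x+19 mod 26 — an affine cipher.
For orange: o(14)→9·14+19≡15=p; r(17)→9·17+19≡16=q; a(0)→9·0+19≡19=t; n(13)→9·13+19≡6=g; g(6)→9·6+19≡21=v; e(4)→9·4+19≡3=d (all mod 26).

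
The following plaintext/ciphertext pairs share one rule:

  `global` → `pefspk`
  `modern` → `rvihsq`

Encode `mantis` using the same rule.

Read the word backwards and shift each letter +4.
On mantis: reverse → sitnam; then shift: s+4=w, i+4=m, t+4=x, n+4=r, a+4=e, m+4=q.

wmxreq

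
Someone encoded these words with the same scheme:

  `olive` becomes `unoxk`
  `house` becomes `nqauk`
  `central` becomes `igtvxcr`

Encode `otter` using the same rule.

uvzgx

Shifts by position in olive: pos 0: o→u (+6), pos 1: l→n (+2), pos 2: i→o (+6), pos 3: v→x (+2) — repeating every 2. It's a Vigenère-style cipher with numeric key [6,2]: position i shifts by key[i mod 2].
On otter: o+6=u, t+2=v, t+6=z, e+2=g, r+6=x.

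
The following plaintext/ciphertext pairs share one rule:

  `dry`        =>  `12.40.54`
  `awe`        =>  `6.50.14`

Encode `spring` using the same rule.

42.36.40.22.32.18

d(#4)→12 and r(#18)→40: differences scale by 2, so n = 2·pos + 4. With a=1..z=26, the number is 2·pos + 4.
On spring: s=19→42, p=16→36, r=18→40, i=9→22, n=14→32, g=7→18.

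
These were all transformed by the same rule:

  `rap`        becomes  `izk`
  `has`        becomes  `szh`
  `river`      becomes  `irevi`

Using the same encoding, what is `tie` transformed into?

grv

Each pair mirrors across the alphabet (r↔i, a↔z, p↔k): positions sum to 25. Each letter is replaced by its mirror in the alphabet: a↔z, b↔y, c↔x, and so on (the Atbash cipher).
Applying it to tie: t↔g, i↔r, e↔v.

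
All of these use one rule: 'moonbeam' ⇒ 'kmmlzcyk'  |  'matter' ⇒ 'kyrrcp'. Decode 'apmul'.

This is a Caesar cipher with shift 24.
Decoding apmul: a−24=c, p−24=r, m−24=o, u−24=w, l−24=n.

crown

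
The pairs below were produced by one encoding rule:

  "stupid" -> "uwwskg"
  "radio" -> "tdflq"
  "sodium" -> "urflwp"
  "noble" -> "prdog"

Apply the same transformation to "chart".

ekcuv

A repeating key of period 2 is used — shifts +2, +3 over and over.
For chart: c+2=e, h+3=k, a+2=c, r+3=u, t+2=v.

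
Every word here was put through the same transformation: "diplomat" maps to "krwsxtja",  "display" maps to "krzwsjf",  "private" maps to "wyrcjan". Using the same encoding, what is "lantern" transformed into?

sjuanyu

Two shifts are in play — +9 for a/e/i/o/u, +7 for every other letter.
On lantern: l(cons)+7=s, a(vowel)+9=j, n(cons)+7=u, t(cons)+7=a, e(vowel)+9=n, r(cons)+7=y, n(cons)+7=u.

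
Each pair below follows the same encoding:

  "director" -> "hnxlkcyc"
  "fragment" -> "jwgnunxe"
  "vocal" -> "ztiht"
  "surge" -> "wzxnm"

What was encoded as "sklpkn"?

In director: d→h is +4, i→n is +5, r→x is +6, e→l is +7 — the shift increases by 1 each position. The shift increases by 1 at each position, starting from +4: 4, 5, 6, ….
Undoing it on sklpkn: s−4=o, k−5=f, l−6=f, p−7=i, k−8=c, n−9=e.

office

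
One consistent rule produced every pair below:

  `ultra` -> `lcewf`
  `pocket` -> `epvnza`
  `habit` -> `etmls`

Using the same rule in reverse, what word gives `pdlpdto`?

disease

Two steps: reverse the string, then apply a Caesar shift of +11.
Reversing it on pdlpdto: shift back: p−11=e, d−11=s, l−11=a, p−11=e, d−11=s, t−11=i, o−11=d → esaesid; then reverse → disease.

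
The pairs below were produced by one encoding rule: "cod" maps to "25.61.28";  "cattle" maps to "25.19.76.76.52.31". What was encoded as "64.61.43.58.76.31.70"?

pointer

c(#3)→25 and o(#15)→61: differences scale by 3, so n = 3·pos + 16. Each letter becomes 3×(its alphabet position, a=1..z=26) + 16.
Reversing it on 64.61.43.58.76.31.70: 64→(64−16)÷3=16=p, 61→(61−16)÷3=15=o, 43→(43−16)÷3=9=i, 58→(58−16)÷3=14=n, 76→(76−16)÷3=20=t, 31→(31−16)÷3=5=e, 70→(70−16)÷3=18=r.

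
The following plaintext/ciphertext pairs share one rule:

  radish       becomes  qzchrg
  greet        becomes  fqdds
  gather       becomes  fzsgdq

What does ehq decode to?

fir

Compare letters: r→q is +25, a→z is +25, d→c is +25 — a constant shift. This is a Caesar cipher with shift 25.
Undoing it on ehq: e−25=f, h−25=i, q−25=r.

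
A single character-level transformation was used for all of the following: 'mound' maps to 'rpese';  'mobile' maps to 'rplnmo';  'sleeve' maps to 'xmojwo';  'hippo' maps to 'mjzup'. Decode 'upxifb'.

Shifts by position in mound: pos 0: m→r (+5), pos 1: o→p (+1), pos 2: u→e (+10), pos 3: n→s (+5), pos 4: d→e (+1) — repeating every 3. A repeating key of period 3 is used — shifts +5, +1, +10 over and over.
Decoding upxifb: u−5=p, p−1=o, x−10=n, i−5=d, f−1=e, b−10=r.

ponder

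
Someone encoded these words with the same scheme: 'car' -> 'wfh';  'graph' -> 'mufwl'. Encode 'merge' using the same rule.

jlwjr

Two steps: reverse the string, then apply a Caesar shift of +5.
On merge: reverse → egrem; then shift: e+5=j, g+5=l, r+5=w, e+5=j, m+5=r.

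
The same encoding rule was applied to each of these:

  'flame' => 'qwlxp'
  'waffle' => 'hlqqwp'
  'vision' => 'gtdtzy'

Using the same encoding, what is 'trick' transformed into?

ectnv

Compare letters: f→q is +11, l→w is +11, a→l is +11 — a constant shift. It's a constant shift of +11 (ROT11).
On trick: t+11=e, r+11=c, i+11=t, c+11=n, k+11=v.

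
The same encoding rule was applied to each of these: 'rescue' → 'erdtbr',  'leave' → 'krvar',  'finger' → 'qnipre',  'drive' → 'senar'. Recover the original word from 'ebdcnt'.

r(17)→e(4) and e(4)→r(17) fit y≡25x+21 (mod 26); the inverse of 25 mod 26 is 25. Each letter's alphabet position (a=0..z=25) is mapped through 25·x+21 mod 26 — an affine cipher.
Reversing it on ebdcnt: e(4)→25·(4−21)≡17=r; b(1)→25·(1−21)≡20=u; d(3)→25·(3−21)≡18=s; c(2)→25·(2−21)≡19=t; n(13)→25·(13−21)≡8=i; t(19)→25·(19−21)≡2=c (all mod 26).

rustic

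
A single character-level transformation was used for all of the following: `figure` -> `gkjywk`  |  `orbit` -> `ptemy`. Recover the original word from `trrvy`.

In figure: f→g is +1, i→k is +2, g→j is +3, u→y is +4 — the shift increases by 1 each position. Letter i (0-indexed) is shifted by i+1, so successive shifts are 1, 2, 3, ….
Undoing it on trrvy: t−1=s, r−2=p, r−3=o, v−4=r, y−5=t.

sport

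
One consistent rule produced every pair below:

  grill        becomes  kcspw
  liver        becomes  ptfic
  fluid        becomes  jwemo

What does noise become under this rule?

Shifts by position in grill: pos 0: g→k (+4), pos 1: r→c (+11), pos 2: i→s (+10), pos 3: l→p (+4), pos 4: l→w (+11) — repeating every 3. It's a Vigenère-style cipher with numeric key [4,11,10]: position i shifts by key[i mod 3].
For noise: n+4=r, o+11=z, i+10=s, s+4=w, e+11=p.

rzswp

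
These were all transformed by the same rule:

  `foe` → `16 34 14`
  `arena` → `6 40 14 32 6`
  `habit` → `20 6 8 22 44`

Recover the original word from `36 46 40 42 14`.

purse

f(#6)→16 and o(#15)→34: differences scale by 2, so n = 2·pos + 4. Each letter becomes 2×(its alphabet position, a=1..z=26) + 4.
Reversing it on 36 46 40 42 14: 36→(36−4)÷2=16=p, 46→(46−4)÷2=21=u, 40→(40−4)÷2=18=r, 42→(42−4)÷2=19=s, 14→(14−4)÷2=5=e.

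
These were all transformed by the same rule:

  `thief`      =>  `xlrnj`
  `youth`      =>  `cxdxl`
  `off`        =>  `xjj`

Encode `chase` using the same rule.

The shift depends on letter class: consonant t→x is +4, but vowel i→r is +9. The rule splits by letter class: vowels +9, consonants +4.
For chase: c(cons)+4=g, h(cons)+4=l, a(vowel)+9=j, s(cons)+4=w, e(vowel)+9=n.

gljwn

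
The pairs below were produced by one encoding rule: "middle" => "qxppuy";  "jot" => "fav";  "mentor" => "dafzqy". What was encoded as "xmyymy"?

The output letters match the input read backwards, each shifted +12: middle reversed is elddim. The word is reversed, then every letter is shifted forward by 12.
Decoding xmyymy: shift back: x−12=l, m−12=a, y−12=m, y−12=m, m−12=a, y−12=m → lammam; then reverse → mammal.

mammal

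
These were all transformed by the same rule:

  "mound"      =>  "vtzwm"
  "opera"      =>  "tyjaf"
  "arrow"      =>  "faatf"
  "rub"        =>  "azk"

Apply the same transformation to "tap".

cfy

The rule splits by letter class: vowels +5, consonants +9.
Applying it to tap: t(cons)+9=c, a(vowel)+5=f, p(cons)+9=y.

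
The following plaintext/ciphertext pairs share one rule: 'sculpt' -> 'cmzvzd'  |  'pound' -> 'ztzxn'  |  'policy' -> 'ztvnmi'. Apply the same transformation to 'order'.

The shift depends on letter class: consonant s→c is +10, but vowel u→z is +5. Two shifts are in play — +5 for a/e/i/o/u, +10 for every other letter.
On order: o(vowel)+5=t, r(cons)+10=b, d(cons)+10=n, e(vowel)+5=j, r(cons)+10=b.

tbnjb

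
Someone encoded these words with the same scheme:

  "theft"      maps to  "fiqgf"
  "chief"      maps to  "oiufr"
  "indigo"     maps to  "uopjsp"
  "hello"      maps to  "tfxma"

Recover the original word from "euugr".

stiff

Shifts by position in theft: pos 0: t→f (+12), pos 1: h→i (+1), pos 2: e→q (+12), pos 3: f→g (+1) — repeating every 2. The shifts repeat in a cycle of length 2: positions 0,1,… shift by +12, +1, then the pattern repeats.
Decoding euugr: e−12=s, u−1=t, u−12=i, g−1=f, r−12=f.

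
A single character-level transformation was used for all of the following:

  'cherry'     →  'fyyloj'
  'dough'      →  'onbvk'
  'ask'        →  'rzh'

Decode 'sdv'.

owl

Two steps: reverse the string, then apply a Caesar shift of +7.
Reversing it on sdv: shift back: s−7=l, d−7=w, v−7=o → lwo; then reverse → owl.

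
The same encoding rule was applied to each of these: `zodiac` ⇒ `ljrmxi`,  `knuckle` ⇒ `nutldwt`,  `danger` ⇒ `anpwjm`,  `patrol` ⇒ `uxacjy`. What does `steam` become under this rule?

vjncb

The output letters match the input read backwards, each shifted +9: zodiac reversed is caidoz. The word is reversed, then every letter is shifted forward by 9.
Applying it to steam: reverse → maets; then shift: m+9=v, a+9=j, e+9=n, t+9=c, s+9=b.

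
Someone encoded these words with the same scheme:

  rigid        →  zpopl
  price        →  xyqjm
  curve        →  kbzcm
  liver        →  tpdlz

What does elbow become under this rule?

msjve

It's a Vigenère-style cipher with numeric key [8,7]: position i shifts by key[i mod 2].
On elbow: e+8=m, l+7=s, b+8=j, o+7=v, w+8=e.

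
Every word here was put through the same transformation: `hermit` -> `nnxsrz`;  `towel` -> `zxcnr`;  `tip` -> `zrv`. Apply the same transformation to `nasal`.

The shift depends on letter class: consonant h→n is +6, but vowel e→n is +9. Vowels shift forward by 9 and consonants shift forward by 6.
On nasal: n(cons)+6=t, a(vowel)+9=j, s(cons)+6=y, a(vowel)+9=j, l(cons)+6=r.

tjyjr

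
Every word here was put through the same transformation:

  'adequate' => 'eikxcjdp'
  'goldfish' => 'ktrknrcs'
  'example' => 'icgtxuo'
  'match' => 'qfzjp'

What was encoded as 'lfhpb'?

Each letter shifts forward by (position + 4), i.e. 4, 5, 6, … — the shift grows by one for each successive letter.
Undoing it on lfhpb: l−4=h, f−5=a, h−6=b, p−7=i, b−8=t.

habit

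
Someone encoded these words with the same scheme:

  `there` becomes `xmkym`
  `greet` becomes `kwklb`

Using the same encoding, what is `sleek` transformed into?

In there: t→x is +4, h→m is +5, e→k is +6, r→y is +7 — the shift increases by 1 each position. The shift increases by 1 at each position, starting from +4: 4, 5, 6, ….
For sleek: s+4=w, l+5=q, e+6=k, e+7=l, k+8=s.

wqkls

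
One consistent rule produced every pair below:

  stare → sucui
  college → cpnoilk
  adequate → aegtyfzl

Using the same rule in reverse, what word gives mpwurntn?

mourning

In stare: s→s is +0, t→u is +1, a→c is +2, r→u is +3 — the shift increases by 1 each position. The shift increases by 1 at each position, starting from +0: 0, 1, 2, ….
Reversing it on mpwurntn: m−0=m, p−1=o, w−2=u, u−3=r, r−4=n, n−5=i, t−6=n, n−7=g.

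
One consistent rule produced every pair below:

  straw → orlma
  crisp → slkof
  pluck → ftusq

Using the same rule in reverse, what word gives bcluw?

forum

s(18)→o(14) and t(19)→r(17) fit y≡3x+12 (mod 26); the inverse of 3 mod 26 is 9. Each letter's alphabet position (a=0..z=25) is mapped through 3·x+12 mod 26 — an affine cipher.
Decoding bcluw: b(1)→9·(1−12)≡5=f; c(2)→9·(2−12)≡14=o; l(11)→9·(11−12)≡17=r; u(20)→9·(20−12)≡20=u; w(22)→9·(22−12)≡12=m (all mod 26).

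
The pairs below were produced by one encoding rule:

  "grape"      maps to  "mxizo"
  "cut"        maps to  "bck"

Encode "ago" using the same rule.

The output letters match the input read backwards, each shifted +8: grape reversed is eparg. Read the word backwards and shift each letter +8.
Applying it to ago: reverse → oga; then shift: o+8=w, g+8=o, a+8=i.

woi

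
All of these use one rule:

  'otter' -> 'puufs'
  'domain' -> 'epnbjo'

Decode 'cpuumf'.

bottle

Compare letters: o→p is +1, t→u is +1, t→u is +1 — a constant shift. Every letter moves 1 place later in the alphabet, wrapping around z→a.
Undoing it on cpuumf: c−1=b, p−1=o, u−1=t, u−1=t, m−1=l, f−1=e.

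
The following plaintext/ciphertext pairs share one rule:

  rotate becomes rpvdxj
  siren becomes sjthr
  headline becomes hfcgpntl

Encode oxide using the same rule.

oykgi

In rotate: r→r is +0, o→p is +1, t→v is +2, a→d is +3 — the shift increases by 1 each position. The shift increases by 1 at each position, starting from +0: 0, 1, 2, ….
Applying it to oxide: o+0=o, x+1=y, i+2=k, d+3=g, e+4=i.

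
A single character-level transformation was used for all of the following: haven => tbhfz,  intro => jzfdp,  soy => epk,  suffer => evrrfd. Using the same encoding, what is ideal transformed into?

The shift depends on letter class: consonant h→t is +12, but vowel a→b is +1. Vowels shift forward by 1 and consonants shift forward by 12.
For ideal: i(vowel)+1=j, d(cons)+12=p, e(vowel)+1=f, a(vowel)+1=b, l(cons)+12=x.

jpfbx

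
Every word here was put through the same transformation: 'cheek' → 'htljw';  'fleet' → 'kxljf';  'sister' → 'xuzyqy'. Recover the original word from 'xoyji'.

screw

A repeating key of period 3 is used — shifts +5, +12, +7 over and over.
Reversing it on xoyji: x−5=s, o−12=c, y−7=r, j−5=e, i−12=w.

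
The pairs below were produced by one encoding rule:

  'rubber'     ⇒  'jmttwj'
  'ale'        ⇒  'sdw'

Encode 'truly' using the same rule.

Compare letters: r→j is +18, u→m is +18, b→t is +18 — a constant shift. This is a Caesar cipher with shift 18.
For truly: t+18=l, r+18=j, u+18=m, l+18=d, y+18=q.

ljmdq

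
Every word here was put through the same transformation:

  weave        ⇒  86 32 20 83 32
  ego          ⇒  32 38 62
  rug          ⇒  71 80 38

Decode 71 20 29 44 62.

w(#23)→86 and e(#5)→32: differences scale by 3, so n = 3·pos + 17. The formula is n = 3×(alphabet index, a=1) + 17.
Decoding 71 20 29 44 62: 71→(71−17)÷3=18=r, 20→(20−17)÷3=1=a, 29→(29−17)÷3=4=d, 44→(44−17)÷3=9=i, 62→(62−17)÷3=15=o.

radio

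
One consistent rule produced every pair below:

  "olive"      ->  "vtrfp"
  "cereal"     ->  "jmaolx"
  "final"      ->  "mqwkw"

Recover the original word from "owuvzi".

In olive: o→v is +7, l→t is +8, i→r is +9, v→f is +10 — the shift increases by 1 each position. Letter i (0-indexed) is shifted by i+7, so successive shifts are 7, 8, 9, ….
Decoding owuvzi: o−7=h, w−8=o, u−9=l, v−10=l, z−11=o, i−12=w.

hollow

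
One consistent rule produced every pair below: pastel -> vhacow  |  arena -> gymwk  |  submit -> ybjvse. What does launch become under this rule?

In pastel: p→v is +6, a→h is +7, s→a is +8, t→c is +9 — the shift increases by 1 each position. The shift increases by 1 at each position, starting from +6: 6, 7, 8, ….
Applying it to launch: l+6=r, a+7=h, u+8=c, n+9=w, c+10=m, h+11=s.

rhcwms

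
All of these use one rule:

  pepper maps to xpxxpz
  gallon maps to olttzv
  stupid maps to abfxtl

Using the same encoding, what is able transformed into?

Two shifts are in play — +11 for a/e/i/o/u, +8 for every other letter.
For able: a(vowel)+11=l, b(cons)+8=j, l(cons)+8=t, e(vowel)+11=p.

ljtp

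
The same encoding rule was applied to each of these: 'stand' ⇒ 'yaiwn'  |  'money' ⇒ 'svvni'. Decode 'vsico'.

In stand: s→y is +6, t→a is +7, a→i is +8, n→w is +9 — the shift increases by 1 each position. Each letter shifts forward by (position + 6), i.e. 6, 7, 8, … — the shift grows by one for each successive letter.
Decoding vsico: v−6=p, s−7=l, i−8=a, c−9=t, o−10=e.

plate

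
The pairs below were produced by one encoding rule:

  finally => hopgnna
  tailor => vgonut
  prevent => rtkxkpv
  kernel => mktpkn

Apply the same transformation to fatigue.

hgvoiak

The shift depends on letter class: consonant f→h is +2, but vowel i→o is +6. Vowels shift forward by 6 and consonants shift forward by 2.
Applying it to fatigue: f(cons)+2=h, a(vowel)+6=g, t(cons)+2=v, i(vowel)+6=o, g(cons)+2=i, u(vowel)+6=a, e(vowel)+6=k.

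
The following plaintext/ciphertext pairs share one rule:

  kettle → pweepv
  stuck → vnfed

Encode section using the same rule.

The output letters match the input read backwards, each shifted +11: kettle reversed is elttek. The word is reversed, then every letter is shifted forward by 11.
For section: reverse → noitces; then shift: n+11=y, o+11=z, i+11=t, t+11=e, c+11=n, e+11=p, s+11=d.

yztenpd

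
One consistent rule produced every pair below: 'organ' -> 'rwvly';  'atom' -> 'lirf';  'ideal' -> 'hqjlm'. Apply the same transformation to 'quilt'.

dbhmi

This is an affine cipher: with a=0,…,z=25, each position x becomes (19x+11) mod 26.
For quilt: q(16)→19·16+11≡3=d; u(20)→19·20+11≡1=b; i(8)→19·8+11≡7=h; l(11)→19·11+11≡12=m; t(19)→19·19+11≡8=i (all mod 26).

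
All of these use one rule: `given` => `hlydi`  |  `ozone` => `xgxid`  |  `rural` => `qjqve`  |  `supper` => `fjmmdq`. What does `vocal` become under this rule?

yxzve

g(6)→h(7) and i(8)→l(11) fit y≡15x+21 (mod 26); the inverse of 15 mod 26 is 7. Treating letters as 0–25, the rule is x ↦ 15x + 21 (mod 26).
Applying it to vocal: v(21)→15·21+21≡24=y; o(14)→15·14+21≡23=x; c(2)→15·2+21≡25=z; a(0)→15·0+21≡21=v; l(11)→15·11+21≡4=e (all mod 26).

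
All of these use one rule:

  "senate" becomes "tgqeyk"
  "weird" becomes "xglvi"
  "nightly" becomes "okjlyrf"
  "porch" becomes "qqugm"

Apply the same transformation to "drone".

etrrj

In senate: s→t is +1, e→g is +2, n→q is +3, a→e is +4 — the shift increases by 1 each position. The shift increases by 1 at each position, starting from +1: 1, 2, 3, ….
For drone: d+1=e, r+2=t, o+3=r, n+4=r, e+5=j.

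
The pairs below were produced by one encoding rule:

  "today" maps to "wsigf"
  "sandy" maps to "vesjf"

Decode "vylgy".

In today: t→w is +3, o→s is +4, d→i is +5, a→g is +6 — the shift increases by 1 each position. Each letter shifts forward by (position + 3), i.e. 3, 4, 5, … — the shift grows by one for each successive letter.
Undoing it on vylgy: v−3=s, y−4=u, l−5=g, g−6=a, y−7=r.

sugar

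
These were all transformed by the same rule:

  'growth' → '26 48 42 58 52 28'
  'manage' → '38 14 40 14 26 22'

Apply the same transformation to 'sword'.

g(#7)→26 and r(#18)→48: differences scale by 2, so n = 2·pos + 12. Each letter becomes 2×(its alphabet position, a=1..z=26) + 12.
Applying it to sword: s=19→50, w=23→58, o=15→42, r=18→48, d=4→20.

50 58 42 48 20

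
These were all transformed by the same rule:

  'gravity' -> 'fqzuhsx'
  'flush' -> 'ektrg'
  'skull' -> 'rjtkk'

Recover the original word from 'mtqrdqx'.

Compare letters: g→f is +25, r→q is +25, a→z is +25 — a constant shift. Each letter is shifted forward by 25 in the alphabet (a Caesar shift of +25).
Decoding mtqrdqx: m−25=n, t−25=u, q−25=r, r−25=s, d−25=e, q−25=r, x−25=y.

nursery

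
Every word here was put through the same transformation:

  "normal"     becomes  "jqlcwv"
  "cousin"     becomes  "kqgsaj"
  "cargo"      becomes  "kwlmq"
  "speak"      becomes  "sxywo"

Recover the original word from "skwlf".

n(13)→j(9) and o(14)→q(16) fit y≡7x+22 (mod 26); the inverse of 7 mod 26 is 15. This is an affine cipher: with a=0,…,z=25, each position x becomes (7x+22) mod 26.
Undoing it on skwlf: s(18)→15·(18−22)≡18=s; k(10)→15·(10−22)≡2=c; w(22)→15·(22−22)≡0=a; l(11)→15·(11−22)≡17=r; f(5)→15·(5−22)≡5=f (all mod 26).

scarf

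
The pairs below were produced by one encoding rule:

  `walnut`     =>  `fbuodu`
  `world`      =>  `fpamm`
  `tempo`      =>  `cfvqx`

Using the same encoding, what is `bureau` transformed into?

Shifts by position in walnut: pos 0: w→f (+9), pos 1: a→b (+1), pos 2: l→u (+9), pos 3: n→o (+1) — repeating every 2. It's a Vigenère-style cipher with numeric key [9,1]: position i shifts by key[i mod 2].
On bureau: b+9=k, u+1=v, r+9=a, e+1=f, a+9=j, u+1=v.

kvafjv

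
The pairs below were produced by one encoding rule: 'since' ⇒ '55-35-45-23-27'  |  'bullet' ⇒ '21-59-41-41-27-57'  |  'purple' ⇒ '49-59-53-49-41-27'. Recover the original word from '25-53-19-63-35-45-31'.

drawing

s(#19)→55 and i(#9)→35: differences scale by 2, so n = 2·pos + 17. Each letter becomes 2×(its alphabet position, a=1..z=26) + 17.
Decoding 25-53-19-63-35-45-31: 25→(25−17)÷2=4=d, 53→(53−17)÷2=18=r, 19→(19−17)÷2=1=a, 63→(63−17)÷2=23=w, 35→(35−17)÷2=9=i, 45→(45−17)÷2=14=n, 31→(31−17)÷2=7=g.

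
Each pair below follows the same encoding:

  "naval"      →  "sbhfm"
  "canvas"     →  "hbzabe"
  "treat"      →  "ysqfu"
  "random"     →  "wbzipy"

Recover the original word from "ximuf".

shape

Shifts by position in naval: pos 0: n→s (+5), pos 1: a→b (+1), pos 2: v→h (+12), pos 3: a→f (+5), pos 4: l→m (+1) — repeating every 3. The shifts repeat in a cycle of length 3: positions 0,1,… shift by +5, +1, +12, then the pattern repeats.
Undoing it on ximuf: x−5=s, i−1=h, m−12=a, u−5=p, f−1=e.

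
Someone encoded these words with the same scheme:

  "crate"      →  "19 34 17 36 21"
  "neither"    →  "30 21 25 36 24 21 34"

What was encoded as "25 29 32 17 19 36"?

impact

Each letter is replaced by its alphabet position (a=1..z=26) + 16.
Undoing it on 25 29 32 17 19 36: 25→(25−16)÷1=9=i, 29→(29−16)÷1=13=m, 32→(32−16)÷1=16=p, 17→(17−16)÷1=1=a, 19→(19−16)÷1=3=c, 36→(36−16)÷1=20=t.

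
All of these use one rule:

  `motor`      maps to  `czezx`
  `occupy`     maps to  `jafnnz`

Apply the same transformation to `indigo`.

The output letters match the input read backwards, each shifted +11: motor reversed is rotom. The word is reversed, then every letter is shifted forward by 11.
Applying it to indigo: reverse → ogidni; then shift: o+11=z, g+11=r, i+11=t, d+11=o, n+11=y, i+11=t.

zrtoyt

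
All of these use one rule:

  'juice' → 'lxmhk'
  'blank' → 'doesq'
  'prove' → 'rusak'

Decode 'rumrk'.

prime

In juice: j→l is +2, u→x is +3, i→m is +4, c→h is +5 — the shift increases by 1 each position. Letter i (0-indexed) is shifted by i+2, so successive shifts are 2, 3, 4, ….
Undoing it on rumrk: r−2=p, u−3=r, m−4=i, r−5=m, k−6=e.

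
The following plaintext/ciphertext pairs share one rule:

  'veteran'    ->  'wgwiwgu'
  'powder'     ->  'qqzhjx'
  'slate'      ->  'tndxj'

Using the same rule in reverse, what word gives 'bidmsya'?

In veteran: v→w is +1, e→g is +2, t→w is +3, e→i is +4 — the shift increases by 1 each position. Each letter shifts forward by (position + 1), i.e. 1, 2, 3, … — the shift grows by one for each successive letter.
Reversing it on bidmsya: b−1=a, i−2=g, d−3=a, m−4=i, s−5=n, y−6=s, a−7=t.

against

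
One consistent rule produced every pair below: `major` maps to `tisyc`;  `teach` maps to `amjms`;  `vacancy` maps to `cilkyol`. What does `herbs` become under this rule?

Letter i (0-indexed) is shifted by i+7, so successive shifts are 7, 8, 9, ….
For herbs: h+7=o, e+8=m, r+9=a, b+10=l, s+11=d.

omald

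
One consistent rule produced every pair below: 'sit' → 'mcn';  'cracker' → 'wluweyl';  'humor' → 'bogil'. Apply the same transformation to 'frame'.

zlugy

Compare letters: s→m is +20, i→c is +20, t→n is +20 — a constant shift. This is a Caesar cipher with shift 20.
For frame: f+20=z, r+20=l, a+20=u, m+20=g, e+20=y.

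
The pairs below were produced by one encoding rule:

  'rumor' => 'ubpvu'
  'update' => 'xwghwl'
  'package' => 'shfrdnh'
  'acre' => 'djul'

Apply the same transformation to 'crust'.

fyxzw

Shifts by position in rumor: pos 0: r→u (+3), pos 1: u→b (+7), pos 2: m→p (+3), pos 3: o→v (+7) — repeating every 2. A repeating key of period 2 is used — shifts +3, +7 over and over.
On crust: c+3=f, r+7=y, u+3=x, s+7=z, t+3=w.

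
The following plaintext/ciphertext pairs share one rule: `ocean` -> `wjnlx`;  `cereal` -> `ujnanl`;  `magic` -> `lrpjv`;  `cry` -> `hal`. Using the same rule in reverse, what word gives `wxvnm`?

The output letters match the input read backwards, each shifted +9: ocean reversed is naeco. Read the word backwards and shift each letter +9.
Undoing it on wxvnm: shift back: w−9=n, x−9=o, v−9=m, n−9=e, m−9=d → nomed; then reverse → demon.

demon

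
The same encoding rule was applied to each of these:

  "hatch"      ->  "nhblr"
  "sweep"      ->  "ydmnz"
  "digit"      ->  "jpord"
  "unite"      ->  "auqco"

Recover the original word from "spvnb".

Letter i (0-indexed) is shifted by i+6, so successive shifts are 6, 7, 8, ….
Reversing it on spvnb: s−6=m, p−7=i, v−8=n, n−9=e, b−10=r.

miner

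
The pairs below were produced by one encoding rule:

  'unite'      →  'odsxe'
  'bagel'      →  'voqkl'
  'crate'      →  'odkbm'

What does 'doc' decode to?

set

The output letters match the input read backwards, each shifted +10: unite reversed is etinu. Read the word backwards and shift each letter +10.
Decoding doc: shift back: d−10=t, o−10=e, c−10=s → tes; then reverse → set.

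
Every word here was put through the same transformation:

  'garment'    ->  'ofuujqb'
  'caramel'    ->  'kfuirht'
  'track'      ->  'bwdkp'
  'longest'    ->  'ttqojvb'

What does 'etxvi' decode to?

Shifts by position in garment: pos 0: g→o (+8), pos 1: a→f (+5), pos 2: r→u (+3), pos 3: m→u (+8), pos 4: e→j (+5), pos 5: n→q (+3) — repeating every 3. It's a Vigenère-style cipher with numeric key [8,5,3]: position i shifts by key[i mod 3].
Undoing it on etxvi: e−8=w, t−5=o, x−3=u, v−8=n, i−5=d.

wound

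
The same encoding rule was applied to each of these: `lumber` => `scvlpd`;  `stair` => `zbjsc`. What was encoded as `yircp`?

Each letter shifts forward by (position + 7), i.e. 7, 8, 9, … — the shift grows by one for each successive letter.
Undoing it on yircp: y−7=r, i−8=a, r−9=i, c−10=s, p−11=e.

raise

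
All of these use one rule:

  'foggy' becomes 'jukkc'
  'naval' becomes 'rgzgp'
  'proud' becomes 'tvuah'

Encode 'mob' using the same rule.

Vowels shift forward by 6 and consonants shift forward by 4.
On mob: m(cons)+4=q, o(vowel)+6=u, b(cons)+4=f.

quf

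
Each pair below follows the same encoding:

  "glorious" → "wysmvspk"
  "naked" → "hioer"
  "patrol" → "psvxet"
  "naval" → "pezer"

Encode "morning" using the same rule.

The output letters match the input read backwards, each shifted +4: glorious reversed is suoirolg. Two steps: reverse the string, then apply a Caesar shift of +4.
Applying it to morning: reverse → gninrom; then shift: g+4=k, n+4=r, i+4=m, n+4=r, r+4=v, o+4=s, m+4=q.

krmrvsq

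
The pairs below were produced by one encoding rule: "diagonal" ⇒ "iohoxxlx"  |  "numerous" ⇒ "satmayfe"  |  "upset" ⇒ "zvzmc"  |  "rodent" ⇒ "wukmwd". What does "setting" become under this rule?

In diagonal: d→i is +5, i→o is +6, a→h is +7, g→o is +8 — the shift increases by 1 each position. Each letter shifts forward by (position + 5), i.e. 5, 6, 7, … — the shift grows by one for each successive letter.
For setting: s+5=x, e+6=k, t+7=a, t+8=b, i+9=r, n+10=x, g+11=r.

xkabrxr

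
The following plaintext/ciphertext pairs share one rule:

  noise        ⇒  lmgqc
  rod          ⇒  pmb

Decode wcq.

Compare letters: n→l is +24, o→m is +24, i→g is +24 — a constant shift. It's a constant shift of +24 (ROT24).
Undoing it on wcq: w−24=y, c−24=e, q−24=s.

yes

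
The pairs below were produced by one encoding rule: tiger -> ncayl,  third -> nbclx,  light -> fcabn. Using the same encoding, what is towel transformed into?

Compare letters: t→n is +20, i→c is +20, g→a is +20 — a constant shift. It's a constant shift of +20 (ROT20).
On towel: t+20=n, o+20=i, w+20=q, e+20=y, l+20=f.

niqyf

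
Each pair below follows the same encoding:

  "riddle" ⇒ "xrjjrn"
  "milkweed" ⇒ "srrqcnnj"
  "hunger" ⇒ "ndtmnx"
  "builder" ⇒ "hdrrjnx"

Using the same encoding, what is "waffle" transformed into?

cjllrn

The shift depends on letter class: consonant r→x is +6, but vowel i→r is +9. Two shifts are in play — +9 for a/e/i/o/u, +6 for every other letter.
For waffle: w(cons)+6=c, a(vowel)+9=j, f(cons)+6=l, f(cons)+6=l, l(cons)+6=r, e(vowel)+9=n.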